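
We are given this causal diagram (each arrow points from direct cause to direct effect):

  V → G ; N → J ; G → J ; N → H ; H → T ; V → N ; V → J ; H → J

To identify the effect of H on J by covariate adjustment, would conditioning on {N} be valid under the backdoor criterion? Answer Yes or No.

Backdoor paths from H to J (paths whose first edge points into H):
  P1: H <- N <- V -> G -> J
  P2: H <- N <- V -> J
  P3: H <- N -> J
Condition 1 (no descendant of H in the set): holds — descendants of H are {J, T}; none are in {N}.
Condition 2 (every backdoor path blocked by {N}):
  P1: blocked at chain node N ∈ conditioning set.
  P2: blocked at chain node N ∈ conditioning set.
  P3: blocked at fork node N ∈ conditioning set.
{N} satisfies the backdoor criterion.

Yes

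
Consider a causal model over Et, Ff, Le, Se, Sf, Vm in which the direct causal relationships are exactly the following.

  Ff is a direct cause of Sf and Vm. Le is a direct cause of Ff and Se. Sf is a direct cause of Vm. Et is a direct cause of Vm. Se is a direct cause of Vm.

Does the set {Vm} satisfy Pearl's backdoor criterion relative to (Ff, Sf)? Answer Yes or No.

Backdoor paths from Ff to Sf (paths whose first edge points into Ff):
  P1: Ff <- Le -> Se -> Vm <- Sf
Condition 1 (no descendant of Ff in the set): FAILS — Vm is a descendant of Ff.
Condition 2 (every backdoor path blocked by {Vm}):
  P1: open — collider(s) Vm are conditioned on (or have a conditioned descendant) and no non-collider on the path is in the set.
{Vm} does not satisfy the backdoor criterion.

No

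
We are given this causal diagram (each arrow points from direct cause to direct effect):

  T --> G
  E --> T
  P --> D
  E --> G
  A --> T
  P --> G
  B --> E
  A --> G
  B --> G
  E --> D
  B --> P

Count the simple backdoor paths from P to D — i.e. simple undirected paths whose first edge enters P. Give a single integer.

A backdoor path from P to D is any simple undirected path whose first edge points into P (i.e. leaves P via a parent).
Parents of P: {B}.
Enumerating:
  P1: P <- B -> E -> D
  P2: P <- B -> G <- A -> T <- E -> D
  P3: P <- B -> G <- E -> D
  P4: P <- B -> G <- T <- E -> D
That exhausts the simple backdoor paths. Count: 4.

4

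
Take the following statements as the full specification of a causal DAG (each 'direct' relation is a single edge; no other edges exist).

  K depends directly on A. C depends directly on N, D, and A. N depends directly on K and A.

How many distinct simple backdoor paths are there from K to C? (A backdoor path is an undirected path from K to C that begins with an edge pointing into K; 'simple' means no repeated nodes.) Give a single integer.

A backdoor path from K to C is any simple undirected path whose first edge points into K (i.e. leaves K via a parent).
Parents of K: {A}.
Enumerating:
  P1: K <- A -> N -> C
  P2: K <- A -> C
That exhausts the simple backdoor paths. Count: 2.

2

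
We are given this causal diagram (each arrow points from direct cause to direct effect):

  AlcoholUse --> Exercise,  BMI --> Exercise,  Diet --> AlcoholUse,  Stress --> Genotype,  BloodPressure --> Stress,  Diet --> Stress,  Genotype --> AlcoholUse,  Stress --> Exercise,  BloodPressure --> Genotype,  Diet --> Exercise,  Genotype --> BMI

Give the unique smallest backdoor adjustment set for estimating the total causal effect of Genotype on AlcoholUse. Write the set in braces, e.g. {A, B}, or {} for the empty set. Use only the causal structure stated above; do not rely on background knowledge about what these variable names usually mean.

Variables eligible for adjustment (non-descendants of Genotype, excluding Genotype and AlcoholUse): {BloodPressure, Diet, Stress}.
Backdoor paths from Genotype to AlcoholUse:
  P1: Genotype <- BloodPressure -> Stress <- Diet -> AlcoholUse
  P2: Genotype <- BloodPressure -> Stress <- Diet -> Exercise <- AlcoholUse
  P3: Genotype <- BloodPressure -> Stress -> Exercise <- Diet -> AlcoholUse
  P4: Genotype <- BloodPressure -> Stress -> Exercise <- AlcoholUse
  P5: Genotype <- Stress <- Diet -> AlcoholUse
  P6: Genotype <- Stress <- Diet -> Exercise <- AlcoholUse
  P7: Genotype <- Stress -> Exercise <- Diet -> AlcoholUse
  P8: Genotype <- Stress -> Exercise <- AlcoholUse
The empty set is not sufficient: P5 (Genotype <- Stress <- Diet -> AlcoholUse) has no collider blocking it and no conditioned non-collider, so it is open.
Try {Diet}:
  P1: blocked at collider Stress (neither it nor any descendant is in the conditioning set).
  P2: blocked at collider Stress (neither it nor any descendant is in the conditioning set).
  P3: blocked at collider Exercise (neither it nor any descendant is in the conditioning set).
  P4: blocked at collider Exercise (neither it nor any descendant is in the conditioning set).
  P5: blocked at fork node Diet ∈ conditioning set.
  P6: blocked at fork node Diet ∈ conditioning set.
  P7: blocked at collider Exercise (neither it nor any descendant is in the conditioning set).
  P8: blocked at collider Exercise (neither it nor any descendant is in the conditioning set).
{Diet} contains no descendant of Genotype and blocks every backdoor path.
No other singleton works — e.g. {BloodPressure} leaves P5 open — so {Diet} is the unique smallest valid adjustment set.

{Diet}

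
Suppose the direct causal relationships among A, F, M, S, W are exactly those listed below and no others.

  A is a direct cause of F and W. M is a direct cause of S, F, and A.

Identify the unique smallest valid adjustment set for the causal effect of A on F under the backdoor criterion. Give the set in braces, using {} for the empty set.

Variables eligible for adjustment (non-descendants of A, excluding A and F): {M, S}.
Backdoor paths from A to F:
  P1: A <- M -> F
The empty set is not sufficient: P1 (A <- M -> F) has no collider blocking it and no conditioned non-collider, so it is open.
Try {M}:
  P1: blocked at fork node M ∈ conditioning set.
{M} contains no descendant of A and blocks every backdoor path.
No other singleton works — e.g. {S} leaves P1 open — so {M} is the unique smallest valid adjustment set.

{M}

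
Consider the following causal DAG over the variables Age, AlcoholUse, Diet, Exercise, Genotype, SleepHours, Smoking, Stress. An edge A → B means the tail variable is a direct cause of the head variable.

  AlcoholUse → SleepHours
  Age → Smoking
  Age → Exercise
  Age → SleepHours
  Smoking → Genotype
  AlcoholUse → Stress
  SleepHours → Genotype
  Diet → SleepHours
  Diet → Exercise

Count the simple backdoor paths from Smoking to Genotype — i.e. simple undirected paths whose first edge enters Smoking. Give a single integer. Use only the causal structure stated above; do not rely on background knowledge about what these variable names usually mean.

2

A backdoor path from Smoking to Genotype is any simple undirected path whose first edge points into Smoking (i.e. leaves Smoking via a parent).
Parents of Smoking: {Age}.
Enumerating:
  P1: Smoking <- Age -> SleepHours -> Genotype
  P2: Smoking <- Age -> Exercise <- Diet -> SleepHours -> Genotype
That exhausts the simple backdoor paths. Count: 2.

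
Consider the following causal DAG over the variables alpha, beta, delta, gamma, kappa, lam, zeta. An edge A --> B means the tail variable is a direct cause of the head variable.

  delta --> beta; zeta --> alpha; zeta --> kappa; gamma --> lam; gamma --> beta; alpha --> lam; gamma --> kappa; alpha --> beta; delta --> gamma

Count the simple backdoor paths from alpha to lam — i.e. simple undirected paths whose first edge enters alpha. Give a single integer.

1

A backdoor path from alpha to lam is any simple undirected path whose first edge points into alpha (i.e. leaves alpha via a parent).
Parents of alpha: {zeta}.
Enumerating:
  P1: alpha <- zeta -> kappa <- gamma -> lam
That exhausts the simple backdoor paths. Count: 1.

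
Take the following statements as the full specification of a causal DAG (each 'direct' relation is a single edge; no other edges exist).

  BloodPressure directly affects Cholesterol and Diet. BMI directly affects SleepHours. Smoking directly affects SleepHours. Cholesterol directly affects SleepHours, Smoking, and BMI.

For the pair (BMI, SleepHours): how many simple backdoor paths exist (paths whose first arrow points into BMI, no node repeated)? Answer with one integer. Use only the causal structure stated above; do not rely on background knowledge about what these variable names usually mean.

A backdoor path from BMI to SleepHours is any simple undirected path whose first edge points into BMI (i.e. leaves BMI via a parent).
Parents of BMI: {Cholesterol}.
Enumerating:
  P1: BMI <- Cholesterol -> Smoking -> SleepHours
  P2: BMI <- Cholesterol -> SleepHours
That exhausts the simple backdoor paths. Count: 2.

2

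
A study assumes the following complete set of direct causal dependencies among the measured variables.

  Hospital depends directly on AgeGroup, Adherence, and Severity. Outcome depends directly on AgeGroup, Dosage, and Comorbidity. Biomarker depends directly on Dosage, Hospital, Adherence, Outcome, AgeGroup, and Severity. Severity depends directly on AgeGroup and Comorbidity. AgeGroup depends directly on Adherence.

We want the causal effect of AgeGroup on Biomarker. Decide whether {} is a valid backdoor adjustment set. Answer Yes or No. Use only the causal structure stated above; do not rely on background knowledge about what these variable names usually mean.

No

Backdoor paths from AgeGroup to Biomarker (paths whose first edge points into AgeGroup):
  P1: AgeGroup <- Adherence -> Hospital <- Severity <- Comorbidity -> Outcome <- Dosage -> Biomarker
  P2: AgeGroup <- Adherence -> Hospital <- Severity <- Comorbidity -> Outcome -> Biomarker
  P3: AgeGroup <- Adherence -> Hospital <- Severity -> Biomarker
  P4: AgeGroup <- Adherence -> Hospital -> Biomarker
  P5: AgeGroup <- Adherence -> Biomarker
Condition 1 (no descendant of AgeGroup in the set): holds — descendants of AgeGroup are {Biomarker, Hospital, Outcome, Severity}; none are in {}.
Condition 2 (every backdoor path blocked by {}):
  P1: blocked at collider Hospital (neither it nor any descendant is in the conditioning set).
  P2: blocked at collider Hospital (neither it nor any descendant is in the conditioning set).
  P3: blocked at collider Hospital (neither it nor any descendant is in the conditioning set).
  P4: open — no interior node is in the conditioning set.
  P5: open — no interior node is in the conditioning set.
{} does not satisfy the backdoor criterion.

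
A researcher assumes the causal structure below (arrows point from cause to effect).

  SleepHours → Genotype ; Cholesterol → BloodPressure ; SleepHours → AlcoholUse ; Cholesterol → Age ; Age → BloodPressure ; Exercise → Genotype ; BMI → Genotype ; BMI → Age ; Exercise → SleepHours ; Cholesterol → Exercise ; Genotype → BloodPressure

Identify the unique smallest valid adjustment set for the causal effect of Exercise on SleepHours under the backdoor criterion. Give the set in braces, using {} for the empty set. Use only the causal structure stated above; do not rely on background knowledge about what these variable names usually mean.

Variables eligible for adjustment (non-descendants of Exercise, excluding Exercise and SleepHours): {Age, BMI, Cholesterol}.
Backdoor paths from Exercise to SleepHours:
  P1: Exercise <- Cholesterol -> Age <- BMI -> Genotype <- SleepHours
  P2: Exercise <- Cholesterol -> Age -> BloodPressure <- Genotype <- SleepHours
  P3: Exercise <- Cholesterol -> BloodPressure <- Genotype <- SleepHours
  P4: Exercise <- Cholesterol -> BloodPressure <- Age <- BMI -> Genotype <- SleepHours
Each backdoor path contains an unconditioned collider, so every path is already blocked with the empty conditioning set:
  P1: blocked at collider Age (neither it nor any descendant is in the conditioning set).
  P2: blocked at collider BloodPressure (neither it nor any descendant is in the conditioning set).
  P3: blocked at collider BloodPressure (neither it nor any descendant is in the conditioning set).
  P4: blocked at collider BloodPressure (neither it nor any descendant is in the conditioning set).
The empty set is therefore the unique smallest valid set.

{}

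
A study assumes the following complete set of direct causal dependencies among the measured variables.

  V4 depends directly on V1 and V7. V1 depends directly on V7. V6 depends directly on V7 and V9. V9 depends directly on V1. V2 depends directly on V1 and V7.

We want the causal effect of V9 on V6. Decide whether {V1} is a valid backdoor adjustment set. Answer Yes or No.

Yes

Backdoor paths from V9 to V6 (paths whose first edge points into V9):
  P1: V9 <- V1 <- V7 -> V6
  P2: V9 <- V1 -> V2 <- V7 -> V6
  P3: V9 <- V1 -> V4 <- V7 -> V6
Condition 1 (no descendant of V9 in the set): holds — descendants of V9 are {V6}; none are in {V1}.
Condition 2 (every backdoor path blocked by {V1}):
  P1: blocked at chain node V1 ∈ conditioning set.
  P2: blocked at fork node V1 ∈ conditioning set.
  P3: blocked at fork node V1 ∈ conditioning set.
{V1} satisfies the backdoor criterion.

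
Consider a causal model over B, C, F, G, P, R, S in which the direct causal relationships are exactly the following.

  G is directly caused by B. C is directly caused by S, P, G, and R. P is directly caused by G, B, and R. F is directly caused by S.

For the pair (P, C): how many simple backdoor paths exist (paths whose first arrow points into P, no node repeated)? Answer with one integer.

3

A backdoor path from P to C is any simple undirected path whose first edge points into P (i.e. leaves P via a parent).
Parents of P: {B, G, R}.
Enumerating:
  P1: P <- B -> G -> C
  P2: P <- R -> C
  P3: P <- G -> C
That exhausts the simple backdoor paths. Count: 3.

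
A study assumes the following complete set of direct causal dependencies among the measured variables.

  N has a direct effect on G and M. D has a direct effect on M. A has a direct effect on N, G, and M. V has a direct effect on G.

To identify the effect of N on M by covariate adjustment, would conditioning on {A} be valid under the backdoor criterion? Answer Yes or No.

Backdoor paths from N to M (paths whose first edge points into N):
  P1: N <- A -> M
Condition 1 (no descendant of N in the set): holds — descendants of N are {G, M}; none are in {A}.
Condition 2 (every backdoor path blocked by {A}):
  P1: blocked at fork node A ∈ conditioning set.
{A} satisfies the backdoor criterion.

Yes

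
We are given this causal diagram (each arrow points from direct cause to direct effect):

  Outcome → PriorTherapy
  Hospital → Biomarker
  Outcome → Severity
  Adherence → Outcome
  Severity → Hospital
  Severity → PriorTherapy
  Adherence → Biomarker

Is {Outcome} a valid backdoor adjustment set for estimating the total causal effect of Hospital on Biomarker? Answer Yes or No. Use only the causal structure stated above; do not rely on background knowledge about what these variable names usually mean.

Yes

Backdoor paths from Hospital to Biomarker (paths whose first edge points into Hospital):
  P1: Hospital <- Severity <- Outcome <- Adherence -> Biomarker
  P2: Hospital <- Severity -> PriorTherapy <- Outcome <- Adherence -> Biomarker
Condition 1 (no descendant of Hospital in the set): holds — descendants of Hospital are {Biomarker}; none are in {Outcome}.
Condition 2 (every backdoor path blocked by {Outcome}):
  P1: blocked at chain node Outcome ∈ conditioning set.
  P2: blocked at collider PriorTherapy (neither it nor any descendant is in the conditioning set).
{Outcome} satisfies the backdoor criterion.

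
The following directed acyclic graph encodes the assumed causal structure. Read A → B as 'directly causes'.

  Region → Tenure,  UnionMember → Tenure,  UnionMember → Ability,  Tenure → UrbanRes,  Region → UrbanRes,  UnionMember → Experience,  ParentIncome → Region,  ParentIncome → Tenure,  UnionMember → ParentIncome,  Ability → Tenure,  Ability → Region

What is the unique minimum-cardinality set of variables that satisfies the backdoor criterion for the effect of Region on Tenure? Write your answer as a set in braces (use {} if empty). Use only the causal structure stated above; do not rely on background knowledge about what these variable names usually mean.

{Ability, ParentIncome}

Variables eligible for adjustment (non-descendants of Region, excluding Region and Tenure): {Ability, Experience, ParentIncome, UnionMember}.
Backdoor paths from Region to Tenure:
  P1: Region <- ParentIncome <- UnionMember -> Ability -> Tenure
  P2: Region <- ParentIncome <- UnionMember -> Tenure
  P3: Region <- ParentIncome -> Tenure
  P4: Region <- Ability <- UnionMember -> ParentIncome -> Tenure
  P5: Region <- Ability <- UnionMember -> Tenure
  P6: Region <- Ability -> Tenure
The empty set is not sufficient: P1 (Region <- ParentIncome <- UnionMember -> Ability -> Tenure) has no collider blocking it and no conditioned non-collider, so it is open.
Try {Ability, ParentIncome}:
  P1: blocked at chain node ParentIncome ∈ conditioning set.
  P2: blocked at chain node ParentIncome ∈ conditioning set.
  P3: blocked at fork node ParentIncome ∈ conditioning set.
  P4: blocked at chain node Ability ∈ conditioning set.
  P5: blocked at chain node Ability ∈ conditioning set.
  P6: blocked at fork node Ability ∈ conditioning set.
{Ability, ParentIncome} contains no descendant of Region and blocks every backdoor path.
Every element of {Ability, ParentIncome} is needed (dropping Ability leaves P5 open; dropping ParentIncome leaves P2 open), so no proper subset is valid.
Among all size-2 subsets of the eligible variables, only {Ability, ParentIncome} blocks every backdoor path, so it is the unique smallest valid adjustment set.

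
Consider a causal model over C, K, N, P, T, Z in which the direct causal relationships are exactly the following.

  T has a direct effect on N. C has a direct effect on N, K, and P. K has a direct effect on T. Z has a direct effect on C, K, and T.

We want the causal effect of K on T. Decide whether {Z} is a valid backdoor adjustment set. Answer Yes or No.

Backdoor paths from K to T (paths whose first edge points into K):
  P1: K <- Z -> C -> N <- T
  P2: K <- Z -> T
  P3: K <- C <- Z -> T
  P4: K <- C -> N <- T
Condition 1 (no descendant of K in the set): holds — descendants of K are {N, T}; none are in {Z}.
Condition 2 (every backdoor path blocked by {Z}):
  P1: blocked at fork node Z ∈ conditioning set.
  P2: blocked at fork node Z ∈ conditioning set.
  P3: blocked at fork node Z ∈ conditioning set.
  P4: blocked at collider N (neither it nor any descendant is in the conditioning set).
{Z} satisfies the backdoor criterion.

Yes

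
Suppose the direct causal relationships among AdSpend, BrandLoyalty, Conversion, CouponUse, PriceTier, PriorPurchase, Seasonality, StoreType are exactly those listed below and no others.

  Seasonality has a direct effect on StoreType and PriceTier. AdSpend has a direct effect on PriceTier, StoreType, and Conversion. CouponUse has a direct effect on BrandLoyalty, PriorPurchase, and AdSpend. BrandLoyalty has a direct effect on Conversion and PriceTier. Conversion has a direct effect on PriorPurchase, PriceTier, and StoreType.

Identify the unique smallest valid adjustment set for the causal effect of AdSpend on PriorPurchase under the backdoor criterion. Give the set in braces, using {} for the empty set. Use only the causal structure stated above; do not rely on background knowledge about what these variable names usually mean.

Variables eligible for adjustment (non-descendants of AdSpend, excluding AdSpend and PriorPurchase): {BrandLoyalty, CouponUse, Seasonality}.
Backdoor paths from AdSpend to PriorPurchase:
  P1: AdSpend <- CouponUse -> BrandLoyalty -> Conversion -> PriorPurchase
  P2: AdSpend <- CouponUse -> BrandLoyalty -> PriceTier <- Seasonality -> StoreType <- Conversion -> PriorPurchase
  P3: AdSpend <- CouponUse -> BrandLoyalty -> PriceTier <- Conversion -> PriorPurchase
  P4: AdSpend <- CouponUse -> PriorPurchase
The empty set is not sufficient: P1 (AdSpend <- CouponUse -> BrandLoyalty -> Conversion -> PriorPurchase) has no collider blocking it and no conditioned non-collider, so it is open.
Try {CouponUse}:
  P1: blocked at fork node CouponUse ∈ conditioning set.
  P2: blocked at fork node CouponUse ∈ conditioning set.
  P3: blocked at fork node CouponUse ∈ conditioning set.
  P4: blocked at fork node CouponUse ∈ conditioning set.
{CouponUse} contains no descendant of AdSpend and blocks every backdoor path.
No other singleton works — e.g. {Seasonality} leaves P1 open — so {CouponUse} is the unique smallest valid adjustment set.

{CouponUse}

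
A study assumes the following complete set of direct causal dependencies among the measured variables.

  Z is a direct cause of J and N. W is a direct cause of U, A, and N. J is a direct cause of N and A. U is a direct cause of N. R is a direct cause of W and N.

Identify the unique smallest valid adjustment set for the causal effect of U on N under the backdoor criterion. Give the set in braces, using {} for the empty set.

Variables eligible for adjustment (non-descendants of U, excluding U and N): {A, J, R, W, Z}.
Backdoor paths from U to N:
  P1: U <- W <- R -> N
  P2: U <- W -> A <- J <- Z -> N
  P3: U <- W -> A <- J -> N
  P4: U <- W -> N
The empty set is not sufficient: P1 (U <- W <- R -> N) has no collider blocking it and no conditioned non-collider, so it is open.
Try {W}:
  P1: blocked at chain node W ∈ conditioning set.
  P2: blocked at fork node W ∈ conditioning set.
  P3: blocked at fork node W ∈ conditioning set.
  P4: blocked at fork node W ∈ conditioning set.
{W} contains no descendant of U and blocks every backdoor path.
No other singleton works — e.g. {R} leaves P4 open — so {W} is the unique smallest valid adjustment set.

{W}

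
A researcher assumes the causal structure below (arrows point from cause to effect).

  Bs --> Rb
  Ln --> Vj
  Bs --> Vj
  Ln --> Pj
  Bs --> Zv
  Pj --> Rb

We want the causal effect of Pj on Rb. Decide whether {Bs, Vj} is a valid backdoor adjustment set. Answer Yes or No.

Yes

Backdoor paths from Pj to Rb (paths whose first edge points into Pj):
  P1: Pj <- Ln -> Vj <- Bs -> Rb
Condition 1 (no descendant of Pj in the set): holds — descendants of Pj are {Rb}; none are in {Bs, Vj}.
Condition 2 (every backdoor path blocked by {Bs, Vj}):
  P1: blocked at fork node Bs ∈ conditioning set.
{Bs, Vj} satisfies the backdoor criterion.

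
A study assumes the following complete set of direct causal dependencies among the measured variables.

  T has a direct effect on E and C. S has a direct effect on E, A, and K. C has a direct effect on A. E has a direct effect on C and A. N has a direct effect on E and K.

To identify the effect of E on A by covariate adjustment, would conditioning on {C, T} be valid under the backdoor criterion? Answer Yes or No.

Backdoor paths from E to A (paths whose first edge points into E):
  P1: E <- S -> A
  P2: E <- T -> C -> A
  P3: E <- N -> K <- S -> A
Condition 1 (no descendant of E in the set): FAILS — C is a descendant of E.
Condition 2 (every backdoor path blocked by {C, T}):
  P1: open — no interior node is in the conditioning set.
  P2: blocked at fork node T ∈ conditioning set.
  P3: blocked at collider K (neither it nor any descendant is in the conditioning set).
{C, T} does not satisfy the backdoor criterion.

No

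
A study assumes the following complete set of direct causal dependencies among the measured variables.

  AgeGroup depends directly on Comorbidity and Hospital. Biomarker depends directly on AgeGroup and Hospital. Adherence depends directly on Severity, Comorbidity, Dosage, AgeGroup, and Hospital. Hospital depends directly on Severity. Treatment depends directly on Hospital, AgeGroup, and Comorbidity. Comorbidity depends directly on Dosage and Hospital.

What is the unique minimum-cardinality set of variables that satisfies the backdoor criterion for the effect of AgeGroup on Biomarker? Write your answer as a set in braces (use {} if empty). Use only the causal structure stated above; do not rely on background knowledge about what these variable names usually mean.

Variables eligible for adjustment (non-descendants of AgeGroup, excluding AgeGroup and Biomarker): {Comorbidity, Dosage, Hospital, Severity}.
Backdoor paths from AgeGroup to Biomarker:
  P1: AgeGroup <- Hospital -> Biomarker
  P2: AgeGroup <- Comorbidity <- Dosage -> Adherence <- Severity -> Hospital -> Biomarker
  P3: AgeGroup <- Comorbidity <- Dosage -> Adherence <- Hospital -> Biomarker
  P4: AgeGroup <- Comorbidity <- Hospital -> Biomarker
  P5: AgeGroup <- Comorbidity -> Treatment <- Hospital -> Biomarker
  P6: AgeGroup <- Comorbidity -> Adherence <- Severity -> Hospital -> Biomarker
  P7: AgeGroup <- Comorbidity -> Adherence <- Hospital -> Biomarker
The empty set is not sufficient: P1 (AgeGroup <- Hospital -> Biomarker) has no collider blocking it and no conditioned non-collider, so it is open.
Try {Hospital}:
  P1: blocked at fork node Hospital ∈ conditioning set.
  P2: blocked at collider Adherence (neither it nor any descendant is in the conditioning set).
  P3: blocked at collider Adherence (neither it nor any descendant is in the conditioning set).
  P4: blocked at fork node Hospital ∈ conditioning set.
  P5: blocked at collider Treatment (neither it nor any descendant is in the conditioning set).
  P6: blocked at collider Adherence (neither it nor any descendant is in the conditioning set).
  P7: blocked at collider Adherence (neither it nor any descendant is in the conditioning set).
{Hospital} contains no descendant of AgeGroup and blocks every backdoor path.
No other singleton works — e.g. {Dosage} leaves P1 open — so {Hospital} is the unique smallest valid adjustment set.

{Hospital}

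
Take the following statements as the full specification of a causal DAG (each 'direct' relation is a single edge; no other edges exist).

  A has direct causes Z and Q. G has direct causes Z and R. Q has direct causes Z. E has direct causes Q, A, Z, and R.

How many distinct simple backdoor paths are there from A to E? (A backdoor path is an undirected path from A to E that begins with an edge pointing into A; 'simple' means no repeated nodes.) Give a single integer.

6

A backdoor path from A to E is any simple undirected path whose first edge points into A (i.e. leaves A via a parent).
Parents of A: {Q, Z}.
Enumerating:
  P1: A <- Z -> Q -> E
  P2: A <- Z -> G <- R -> E
  P3: A <- Z -> E
  P4: A <- Q <- Z -> G <- R -> E
  P5: A <- Q <- Z -> E
  P6: A <- Q -> E
That exhausts the simple backdoor paths. Count: 6.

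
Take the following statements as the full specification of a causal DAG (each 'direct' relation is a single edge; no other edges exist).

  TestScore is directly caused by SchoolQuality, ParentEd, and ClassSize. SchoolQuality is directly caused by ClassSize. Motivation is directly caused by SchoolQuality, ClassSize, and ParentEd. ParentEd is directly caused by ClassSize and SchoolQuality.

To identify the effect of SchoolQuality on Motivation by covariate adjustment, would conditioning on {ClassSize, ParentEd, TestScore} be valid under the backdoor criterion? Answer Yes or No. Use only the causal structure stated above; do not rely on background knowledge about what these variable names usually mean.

No

Backdoor paths from SchoolQuality to Motivation (paths whose first edge points into SchoolQuality):
  P1: SchoolQuality <- ClassSize -> ParentEd -> Motivation
  P2: SchoolQuality <- ClassSize -> Motivation
  P3: SchoolQuality <- ClassSize -> TestScore <- ParentEd -> Motivation
Condition 1 (no descendant of SchoolQuality in the set): FAILS — ParentEd and TestScore are descendants of SchoolQuality.
Condition 2 (every backdoor path blocked by {ClassSize, ParentEd, TestScore}):
  P1: blocked at fork node ClassSize ∈ conditioning set.
  P2: blocked at fork node ClassSize ∈ conditioning set.
  P3: blocked at fork node ClassSize ∈ conditioning set.
{ClassSize, ParentEd, TestScore} does not satisfy the backdoor criterion.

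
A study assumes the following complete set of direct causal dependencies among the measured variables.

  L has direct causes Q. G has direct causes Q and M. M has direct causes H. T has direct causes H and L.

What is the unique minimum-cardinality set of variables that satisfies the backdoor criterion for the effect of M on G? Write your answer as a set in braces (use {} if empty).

{}

Variables eligible for adjustment (non-descendants of M, excluding M and G): {H, L, Q, T}.
Backdoor paths from M to G:
  P1: M <- H -> T <- L <- Q -> G
Each backdoor path contains an unconditioned collider, so every path is already blocked with the empty conditioning set:
  P1: blocked at collider T (neither it nor any descendant is in the conditioning set).
The empty set is therefore the unique smallest valid set.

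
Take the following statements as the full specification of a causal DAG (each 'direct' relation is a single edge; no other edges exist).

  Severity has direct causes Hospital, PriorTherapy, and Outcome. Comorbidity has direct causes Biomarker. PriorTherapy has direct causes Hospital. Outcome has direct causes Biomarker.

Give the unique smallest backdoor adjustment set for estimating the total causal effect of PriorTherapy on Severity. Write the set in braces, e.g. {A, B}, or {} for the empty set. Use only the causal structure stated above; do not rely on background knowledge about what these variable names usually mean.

Variables eligible for adjustment (non-descendants of PriorTherapy, excluding PriorTherapy and Severity): {Biomarker, Comorbidity, Hospital, Outcome}.
Backdoor paths from PriorTherapy to Severity:
  P1: PriorTherapy <- Hospital -> Severity
The empty set is not sufficient: P1 (PriorTherapy <- Hospital -> Severity) has no collider blocking it and no conditioned non-collider, so it is open.
Try {Hospital}:
  P1: blocked at fork node Hospital ∈ conditioning set.
{Hospital} contains no descendant of PriorTherapy and blocks every backdoor path.
No other singleton works — e.g. {Biomarker} leaves P1 open — so {Hospital} is the unique smallest valid adjustment set.

{Hospital}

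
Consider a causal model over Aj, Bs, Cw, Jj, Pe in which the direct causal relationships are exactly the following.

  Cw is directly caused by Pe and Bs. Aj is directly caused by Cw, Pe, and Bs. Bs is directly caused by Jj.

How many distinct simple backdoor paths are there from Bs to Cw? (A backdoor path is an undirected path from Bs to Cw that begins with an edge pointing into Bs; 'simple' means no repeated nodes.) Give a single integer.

A backdoor path from Bs to Cw is any simple undirected path whose first edge points into Bs (i.e. leaves Bs via a parent).
Parents of Bs: {Jj}.
No simple path from any parent of Bs reaches Cw without revisiting Bs, so there are no backdoor paths.

0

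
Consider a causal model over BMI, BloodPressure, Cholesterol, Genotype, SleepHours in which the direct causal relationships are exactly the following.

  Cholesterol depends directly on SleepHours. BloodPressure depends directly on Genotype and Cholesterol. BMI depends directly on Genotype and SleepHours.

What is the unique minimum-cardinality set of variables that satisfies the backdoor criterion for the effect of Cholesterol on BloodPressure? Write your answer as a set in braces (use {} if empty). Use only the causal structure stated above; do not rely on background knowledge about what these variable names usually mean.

{}

Variables eligible for adjustment (non-descendants of Cholesterol, excluding Cholesterol and BloodPressure): {BMI, Genotype, SleepHours}.
Backdoor paths from Cholesterol to BloodPressure:
  P1: Cholesterol <- SleepHours -> BMI <- Genotype -> BloodPressure
Each backdoor path contains an unconditioned collider, so every path is already blocked with the empty conditioning set:
  P1: blocked at collider BMI (neither it nor any descendant is in the conditioning set).
The empty set is therefore the unique smallest valid set.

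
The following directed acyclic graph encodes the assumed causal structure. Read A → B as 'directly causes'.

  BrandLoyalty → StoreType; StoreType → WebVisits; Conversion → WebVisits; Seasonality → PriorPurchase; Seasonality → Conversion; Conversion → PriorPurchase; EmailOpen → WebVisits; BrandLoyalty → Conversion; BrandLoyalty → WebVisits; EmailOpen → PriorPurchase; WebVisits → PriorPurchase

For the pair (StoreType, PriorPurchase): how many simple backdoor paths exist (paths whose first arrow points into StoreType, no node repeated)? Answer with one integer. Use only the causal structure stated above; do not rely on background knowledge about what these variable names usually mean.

A backdoor path from StoreType to PriorPurchase is any simple undirected path whose first edge points into StoreType (i.e. leaves StoreType via a parent).
Parents of StoreType: {BrandLoyalty}.
Enumerating:
  P1: StoreType <- BrandLoyalty -> Conversion <- Seasonality -> PriorPurchase
  P2: StoreType <- BrandLoyalty -> Conversion -> WebVisits <- EmailOpen -> PriorPurchase
  P3: StoreType <- BrandLoyalty -> Conversion -> WebVisits -> PriorPurchase
  P4: StoreType <- BrandLoyalty -> Conversion -> PriorPurchase
  P5: StoreType <- BrandLoyalty -> WebVisits <- EmailOpen -> PriorPurchase
  P6: StoreType <- BrandLoyalty -> WebVisits <- Conversion <- Seasonality -> PriorPurchase
  P7: StoreType <- BrandLoyalty -> WebVisits <- Conversion -> PriorPurchase
  P8: StoreType <- BrandLoyalty -> WebVisits -> PriorPurchase
That exhausts the simple backdoor paths. Count: 8.

8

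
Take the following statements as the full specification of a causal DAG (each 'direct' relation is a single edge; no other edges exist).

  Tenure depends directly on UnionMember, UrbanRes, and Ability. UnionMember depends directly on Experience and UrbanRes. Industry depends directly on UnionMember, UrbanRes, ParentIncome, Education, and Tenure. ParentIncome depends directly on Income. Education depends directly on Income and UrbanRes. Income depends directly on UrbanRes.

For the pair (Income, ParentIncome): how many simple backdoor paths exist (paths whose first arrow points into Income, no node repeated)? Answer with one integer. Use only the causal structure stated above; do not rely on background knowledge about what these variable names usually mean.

6

A backdoor path from Income to ParentIncome is any simple undirected path whose first edge points into Income (i.e. leaves Income via a parent).
Parents of Income: {UrbanRes}.
Enumerating:
  P1: Income <- UrbanRes -> Education -> Industry <- ParentIncome
  P2: Income <- UrbanRes -> UnionMember -> Tenure -> Industry <- ParentIncome
  P3: Income <- UrbanRes -> UnionMember -> Industry <- ParentIncome
  P4: Income <- UrbanRes -> Tenure <- UnionMember -> Industry <- ParentIncome
  P5: Income <- UrbanRes -> Tenure -> Industry <- ParentIncome
  P6: Income <- UrbanRes -> Industry <- ParentIncome
That exhausts the simple backdoor paths. Count: 6.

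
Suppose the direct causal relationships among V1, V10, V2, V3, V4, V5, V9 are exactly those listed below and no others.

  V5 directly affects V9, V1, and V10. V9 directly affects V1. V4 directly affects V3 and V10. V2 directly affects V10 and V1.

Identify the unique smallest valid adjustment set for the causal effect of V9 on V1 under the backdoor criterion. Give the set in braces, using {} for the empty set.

{V5}

Variables eligible for adjustment (non-descendants of V9, excluding V9 and V1): {V10, V2, V3, V4, V5}.
Backdoor paths from V9 to V1:
  P1: V9 <- V5 -> V10 <- V2 -> V1
  P2: V9 <- V5 -> V1
The empty set is not sufficient: P2 (V9 <- V5 -> V1) has no collider blocking it and no conditioned non-collider, so it is open.
Try {V5}:
  P1: blocked at fork node V5 ∈ conditioning set.
  P2: blocked at fork node V5 ∈ conditioning set.
{V5} contains no descendant of V9 and blocks every backdoor path.
No other singleton works — e.g. {V4} leaves P2 open — so {V5} is the unique smallest valid adjustment set.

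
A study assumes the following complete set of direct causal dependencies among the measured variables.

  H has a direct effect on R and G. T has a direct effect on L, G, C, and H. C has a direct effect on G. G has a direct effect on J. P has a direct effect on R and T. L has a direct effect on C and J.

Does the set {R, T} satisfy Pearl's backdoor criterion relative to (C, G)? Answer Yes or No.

Yes

Backdoor paths from C to G (paths whose first edge points into C):
  P1: C <- T <- P -> R <- H -> G
  P2: C <- T -> H -> G
  P3: C <- T -> L -> J <- G
  P4: C <- T -> G
  P5: C <- L <- T <- P -> R <- H -> G
  P6: C <- L <- T -> H -> G
  P7: C <- L <- T -> G
  P8: C <- L -> J <- G
Condition 1 (no descendant of C in the set): holds — descendants of C are {G, J}; none are in {R, T}.
Condition 2 (every backdoor path blocked by {R, T}):
  P1: blocked at chain node T ∈ conditioning set.
  P2: blocked at fork node T ∈ conditioning set.
  P3: blocked at fork node T ∈ conditioning set.
  P4: blocked at fork node T ∈ conditioning set.
  P5: blocked at chain node T ∈ conditioning set.
  P6: blocked at fork node T ∈ conditioning set.
  P7: blocked at fork node T ∈ conditioning set.
  P8: blocked at collider J (neither it nor any descendant is in the conditioning set).
{R, T} satisfies the backdoor criterion.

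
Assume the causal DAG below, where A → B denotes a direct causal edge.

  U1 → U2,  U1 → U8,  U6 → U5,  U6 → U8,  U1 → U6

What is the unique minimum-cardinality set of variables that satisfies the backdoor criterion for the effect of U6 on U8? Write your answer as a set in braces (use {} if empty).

Variables eligible for adjustment (non-descendants of U6, excluding U6 and U8): {U1, U2}.
Backdoor paths from U6 to U8:
  P1: U6 <- U1 -> U8
The empty set is not sufficient: P1 (U6 <- U1 -> U8) has no collider blocking it and no conditioned non-collider, so it is open.
Try {U1}:
  P1: blocked at fork node U1 ∈ conditioning set.
{U1} contains no descendant of U6 and blocks every backdoor path.
No other singleton works — e.g. {U2} leaves P1 open — so {U1} is the unique smallest valid adjustment set.

{U1}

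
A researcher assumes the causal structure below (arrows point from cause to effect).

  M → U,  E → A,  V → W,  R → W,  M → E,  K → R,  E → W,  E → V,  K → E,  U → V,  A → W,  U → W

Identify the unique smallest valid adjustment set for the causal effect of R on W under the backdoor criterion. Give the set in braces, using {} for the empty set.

Variables eligible for adjustment (non-descendants of R, excluding R and W): {A, E, K, M, U, V}.
Backdoor paths from R to W:
  P1: R <- K -> E <- M -> U -> V -> W
  P2: R <- K -> E <- M -> U -> W
  P3: R <- K -> E -> V <- U -> W
  P4: R <- K -> E -> V -> W
  P5: R <- K -> E -> A -> W
  P6: R <- K -> E -> W
The empty set is not sufficient: P4 (R <- K -> E -> V -> W) has no collider blocking it and no conditioned non-collider, so it is open.
Try {K}:
  P1: blocked at fork node K ∈ conditioning set.
  P2: blocked at fork node K ∈ conditioning set.
  P3: blocked at fork node K ∈ conditioning set.
  P4: blocked at fork node K ∈ conditioning set.
  P5: blocked at fork node K ∈ conditioning set.
  P6: blocked at fork node K ∈ conditioning set.
{K} contains no descendant of R and blocks every backdoor path.
No other singleton works — e.g. {M} leaves P4 open — so {K} is the unique smallest valid adjustment set.

{K}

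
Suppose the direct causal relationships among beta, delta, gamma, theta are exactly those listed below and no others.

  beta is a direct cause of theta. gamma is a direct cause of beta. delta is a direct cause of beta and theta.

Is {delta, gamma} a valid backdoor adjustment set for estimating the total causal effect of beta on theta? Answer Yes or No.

Yes

Backdoor paths from beta to theta (paths whose first edge points into beta):
  P1: beta <- delta -> theta
Condition 1 (no descendant of beta in the set): holds — descendants of beta are {theta}; none are in {delta, gamma}.
Condition 2 (every backdoor path blocked by {delta, gamma}):
  P1: blocked at fork node delta ∈ conditioning set.
{delta, gamma} satisfies the backdoor criterion.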